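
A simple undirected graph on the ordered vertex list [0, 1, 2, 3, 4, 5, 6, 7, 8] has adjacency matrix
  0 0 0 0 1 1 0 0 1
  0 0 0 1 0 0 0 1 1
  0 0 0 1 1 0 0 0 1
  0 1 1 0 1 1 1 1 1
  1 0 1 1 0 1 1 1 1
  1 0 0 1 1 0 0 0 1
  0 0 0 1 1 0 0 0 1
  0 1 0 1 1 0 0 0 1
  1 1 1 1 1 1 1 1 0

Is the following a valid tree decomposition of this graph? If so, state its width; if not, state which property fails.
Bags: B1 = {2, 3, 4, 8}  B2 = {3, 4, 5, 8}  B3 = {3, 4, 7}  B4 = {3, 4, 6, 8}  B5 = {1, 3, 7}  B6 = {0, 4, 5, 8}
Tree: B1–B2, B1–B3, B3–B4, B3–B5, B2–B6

No — edge (8,7) lies in no bag.

A tree decomposition must satisfy three properties: every vertex lies in some bag; for every edge, both endpoints lie together in some bag; and for every vertex, the bags containing it form a connected subtree. Here edge (8,7) lies in no bag, so the decomposition is invalid.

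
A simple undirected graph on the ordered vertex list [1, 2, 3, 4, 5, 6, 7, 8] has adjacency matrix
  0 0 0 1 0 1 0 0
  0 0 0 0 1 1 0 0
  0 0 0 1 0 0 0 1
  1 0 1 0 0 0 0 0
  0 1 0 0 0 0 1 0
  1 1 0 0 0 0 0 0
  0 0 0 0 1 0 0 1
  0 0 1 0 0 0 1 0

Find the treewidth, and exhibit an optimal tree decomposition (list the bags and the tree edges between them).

Every bag has size at most 3, so the width is 3 − 1 = 2 and tw(G) ≤ 2. For the lower bound, G contains the cycle 7–8–3–4–1–6–2–5–7, so G is not a forest; only forests have treewidth ≤ 1, hence tw(G) ≥ 2. Hence tw(G) = 2 exactly.

Treewidth 2.
One such decomposition:
Bags: B1 = {3, 7, 8}  B2 = {3, 4, 7}  B3 = {1, 4, 7}  B4 = {1, 6, 7}  B5 = {2, 6, 7}  B6 = {2, 5, 7}
Tree: B1–B2, B2–B3, B3–B4, B4–B5, B5–B6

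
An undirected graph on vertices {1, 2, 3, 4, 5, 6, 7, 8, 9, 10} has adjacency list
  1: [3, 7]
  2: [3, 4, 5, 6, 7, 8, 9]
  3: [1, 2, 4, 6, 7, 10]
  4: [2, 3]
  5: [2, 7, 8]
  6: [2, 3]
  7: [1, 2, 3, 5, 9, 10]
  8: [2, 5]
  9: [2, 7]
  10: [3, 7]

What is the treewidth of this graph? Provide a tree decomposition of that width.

The largest bag has 3 vertices, giving width 2; this decomposition certifies tw(G) ≤ 2. On the other hand G contains the 3-clique {1, 3, 7}. A clique must lie in a single bag of any decomposition, so no decomposition can have width below 2. The upper and lower bounds meet at 2, so that is the treewidth.

Treewidth 2.
Bags: B1 = {2, 3, 7}  B2 = {2, 5, 7}  B3 = {2, 3, 6}  B4 = {2, 3, 4}  B5 = {3, 7, 10}  B6 = {2, 5, 8}  B7 = {2, 7, 9}  B8 = {1, 3, 7}
Tree: B1–B2, B1–B3, B1–B4, B1–B5, B2–B6, B2–B7, B5–B8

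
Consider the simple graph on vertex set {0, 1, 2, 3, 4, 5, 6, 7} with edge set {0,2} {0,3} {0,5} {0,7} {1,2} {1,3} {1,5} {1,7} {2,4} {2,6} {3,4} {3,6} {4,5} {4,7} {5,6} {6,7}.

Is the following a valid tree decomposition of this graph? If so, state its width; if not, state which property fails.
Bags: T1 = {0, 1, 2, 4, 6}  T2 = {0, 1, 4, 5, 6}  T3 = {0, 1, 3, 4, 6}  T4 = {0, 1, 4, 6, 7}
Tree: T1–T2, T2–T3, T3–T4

Vertex coverage: the bags together contain {0, 1, 2, 3, 4, 5, 6, 7}, the full vertex set. Edge coverage: each edge of G has both endpoints in at least one bag. Running intersection: for every vertex, the bags containing it form a connected subtree. All three properties hold, so this is a valid tree decomposition of width max|bag| − 1 = 4, and hence tw(G) ≤ 4.

Yes; width 4.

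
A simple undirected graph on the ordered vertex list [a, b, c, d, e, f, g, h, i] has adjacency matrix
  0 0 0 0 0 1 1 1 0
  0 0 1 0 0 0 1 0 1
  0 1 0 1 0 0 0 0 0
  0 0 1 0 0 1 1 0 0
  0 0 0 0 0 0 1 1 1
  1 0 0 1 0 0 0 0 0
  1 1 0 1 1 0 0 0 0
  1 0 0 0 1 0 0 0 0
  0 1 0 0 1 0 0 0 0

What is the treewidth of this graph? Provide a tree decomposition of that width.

Treewidth 3.
One optimal decomposition is:
Bags: B1 = {b, e, h, i}  B2 = {b, e, g, h}  B3 = {a, b, g, h}  B4 = {a, b, c, g}  B5 = {a, c, d, g}  B6 = {a, c, d, f}
Tree: B1–B2, B2–B3, B3–B4, B4–B5, B5–B6

The largest bag has 4 vertices, giving width 3; this decomposition certifies tw(G) ≤ 3. For the lower bound: the 4 vertex sets {e,h,i}, {b}, {g}, {a,c,d,f} are disjoint, each induces a connected subgraph, and every pair is joined by at least one edge of G. Contracting each set to a single vertex therefore yields K_{4} as a minor, and since treewidth is minor-monotone, tw(G) ≥ tw(K_{4}) = 3. Combining the bounds, tw(G) = 3.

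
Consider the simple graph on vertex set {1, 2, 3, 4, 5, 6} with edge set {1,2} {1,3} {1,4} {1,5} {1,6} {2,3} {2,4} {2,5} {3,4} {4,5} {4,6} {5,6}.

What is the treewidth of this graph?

3

A width-3 tree decomposition is:
Bags: B1 = {1, 2, 4, 5}  B2 = {1, 2, 3, 4}  B3 = {1, 4, 5, 6}
Tree: B1–B2, B1–B3
The largest bag has 4 vertices, giving width 3; this decomposition certifies tw(G) ≤ 3. On the other hand G contains the 4-clique {1, 2, 3, 4}. A clique must lie in a single bag of any decomposition, so no decomposition can have width below 3. The upper and lower bounds meet at 3, so that is the treewidth.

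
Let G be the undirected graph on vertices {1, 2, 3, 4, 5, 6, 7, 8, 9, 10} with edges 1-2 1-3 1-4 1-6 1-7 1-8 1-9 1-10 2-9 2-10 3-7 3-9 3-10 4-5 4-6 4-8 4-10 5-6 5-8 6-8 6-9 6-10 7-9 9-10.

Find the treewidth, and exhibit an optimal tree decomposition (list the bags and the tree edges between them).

Treewidth 3.
One optimal decomposition is:
Bags: B1 = {1, 4, 6, 10}  B2 = {1, 6, 9, 10}  B3 = {1, 3, 9, 10}  B4 = {1, 4, 6, 8}  B5 = {1, 3, 7, 9}  B6 = {1, 2, 9, 10}  B7 = {4, 5, 6, 8}
Tree: B1–B2, B2–B3, B1–B4, B3–B5, B2–B6, B4–B7

The largest bag has 4 vertices, giving width 3; this decomposition certifies tw(G) ≤ 3. Conversely, {1, 4, 6, 8} is a clique of size 4, and the vertices of any clique must share a bag in every tree decomposition; so some bag has ≥ 4 vertices and tw(G) ≥ 3. Hence tw(G) = 3 exactly.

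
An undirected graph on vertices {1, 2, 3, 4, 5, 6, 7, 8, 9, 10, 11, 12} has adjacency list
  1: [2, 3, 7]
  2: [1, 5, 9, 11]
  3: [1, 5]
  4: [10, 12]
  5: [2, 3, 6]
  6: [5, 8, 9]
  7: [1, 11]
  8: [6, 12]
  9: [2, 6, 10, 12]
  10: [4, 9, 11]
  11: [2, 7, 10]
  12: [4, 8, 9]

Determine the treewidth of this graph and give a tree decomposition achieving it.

Every bag has size at most 4, so the width is 4 − 1 = 3 and tw(G) ≤ 3. For the lower bound: the 4 vertex sets {4,8,12}, {10}, {9}, {2,5,6,11} are disjoint, each induces a connected subgraph, and every pair is joined by at least one edge of G. Contracting each set to a single vertex therefore yields K_{4} as a minor, and since treewidth is minor-monotone, tw(G) ≥ tw(K_{4}) = 3. Hence tw(G) = 3 exactly.

Treewidth 3.
One optimal decomposition is:
Bags: B1 = {4, 8, 10, 12}  B2 = {8, 9, 10, 12}  B3 = {6, 8, 9, 10}  B4 = {6, 9, 10, 11}  B5 = {2, 6, 9, 11}  B6 = {2, 5, 6, 11}  B7 = {2, 5, 7, 11}  B8 = {1, 2, 5, 7}  B9 = {1, 3, 5, 7}
Tree: B1–B2, B2–B3, B3–B4, B4–B5, B5–B6, B6–B7, B7–B8, B8–B9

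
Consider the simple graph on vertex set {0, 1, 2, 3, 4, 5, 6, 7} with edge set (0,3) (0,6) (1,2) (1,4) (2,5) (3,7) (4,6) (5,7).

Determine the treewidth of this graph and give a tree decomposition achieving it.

Each bag holds 3 vertices, so the decomposition has width 2, which upper-bounds the treewidth. The edges 3–0–6–4–1–2–5–7–3 form a cycle, so G is not a tree and its treewidth is at least 2. Therefore the treewidth is 2.

Treewidth 2.
One optimal decomposition is:
Bags: B1 = {0, 3, 6}  B2 = {3, 4, 6}  B3 = {1, 3, 4}  B4 = {1, 2, 3}  B5 = {2, 3, 5}  B6 = {3, 5, 7}
Tree: B1–B2, B2–B3, B3–B4, B4–B5, B5–B6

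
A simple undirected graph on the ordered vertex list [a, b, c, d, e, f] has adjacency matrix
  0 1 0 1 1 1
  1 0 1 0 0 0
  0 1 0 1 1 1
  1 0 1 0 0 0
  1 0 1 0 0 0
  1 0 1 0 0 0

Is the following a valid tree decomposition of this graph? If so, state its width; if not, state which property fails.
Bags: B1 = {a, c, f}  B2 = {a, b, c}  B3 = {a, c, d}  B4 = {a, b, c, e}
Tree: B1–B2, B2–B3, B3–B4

A tree decomposition must satisfy three properties: every vertex lies in some bag; for every edge, both endpoints lie together in some bag; and for every vertex, the bags containing it form a connected subtree. Here bags containing vertex b are not connected in the tree, so the decomposition is invalid.

No — bags containing vertex b are not connected in the tree.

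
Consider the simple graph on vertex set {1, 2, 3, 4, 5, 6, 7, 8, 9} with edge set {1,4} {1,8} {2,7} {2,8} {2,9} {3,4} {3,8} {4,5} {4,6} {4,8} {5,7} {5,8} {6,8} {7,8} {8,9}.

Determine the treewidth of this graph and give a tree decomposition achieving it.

Each bag holds 3 vertices, so the decomposition has width 2, which upper-bounds the treewidth. On the other hand G contains the 3-clique {2, 8, 9}. A clique must lie in a single bag of any decomposition, so no decomposition can have width below 2. Therefore the treewidth is 2.

Treewidth 2.
Bags: B1 = {4, 6, 8}  B2 = {4, 5, 8}  B3 = {3, 4, 8}  B4 = {5, 7, 8}  B5 = {2, 7, 8}  B6 = {2, 8, 9}  B7 = {1, 4, 8}
Tree: B1–B2, B2–B3, B2–B4, B4–B5, B5–B6, B3–B7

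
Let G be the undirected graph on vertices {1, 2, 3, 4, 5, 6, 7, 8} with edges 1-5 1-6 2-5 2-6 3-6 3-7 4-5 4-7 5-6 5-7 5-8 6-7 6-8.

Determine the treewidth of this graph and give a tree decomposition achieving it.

Treewidth 2.
Bags: B1 = {5, 6, 7}  B2 = {2, 5, 6}  B3 = {1, 5, 6}  B4 = {4, 5, 7}  B5 = {3, 6, 7}  B6 = {5, 6, 8}
Tree: B1–B2, B2–B3, B1–B4, B1–B5, B2–B6

Every bag has size at most 3, so the width is 3 − 1 = 2 and tw(G) ≤ 2. On the other hand G contains the 3-clique {3, 6, 7}. A clique must lie in a single bag of any decomposition, so no decomposition can have width below 2. Therefore the treewidth is 2.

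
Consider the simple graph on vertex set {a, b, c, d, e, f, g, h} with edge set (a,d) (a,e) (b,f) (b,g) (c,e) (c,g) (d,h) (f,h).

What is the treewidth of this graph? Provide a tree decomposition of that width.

Treewidth 2.
Bags: B1 = {b, f, h}  B2 = {b, g, h}  B3 = {c, g, h}  B4 = {c, e, h}  B5 = {a, e, h}  B6 = {a, d, h}
Tree: B1–B2, B2–B3, B3–B4, B4–B5, B5–B6

Every bag has size at most 3, so the width is 3 − 1 = 2 and tw(G) ≤ 2. The edges h–f–b–g–c–e–a–d–h form a cycle, so G is not a tree and its treewidth is at least 2. Combining the bounds, tw(G) = 2.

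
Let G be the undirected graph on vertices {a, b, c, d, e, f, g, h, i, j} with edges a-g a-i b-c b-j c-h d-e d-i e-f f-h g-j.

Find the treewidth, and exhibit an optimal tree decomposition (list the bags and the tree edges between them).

Treewidth 2.
Bags: B1 = {b, g, j}  B2 = {b, c, g}  B3 = {c, g, h}  B4 = {f, g, h}  B5 = {e, f, g}  B6 = {d, e, g}  B7 = {d, g, i}  B8 = {a, g, i}
Tree: B1–B2, B2–B3, B3–B4, B4–B5, B5–B6, B6–B7, B7–B8

The largest bag has 3 vertices, giving width 2; this decomposition certifies tw(G) ≤ 2. The edges g–j–b–c–h–f–e–d–i–a–g form a cycle, so G is not a tree and its treewidth is at least 2. Hence tw(G) = 2 exactly.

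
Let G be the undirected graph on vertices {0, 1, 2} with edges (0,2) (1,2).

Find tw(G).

1

A width-1 tree decomposition is:
Bags: B1 = {1, 2}  B2 = {0, 2}
Tree: B1–B2
Each bag holds 2 vertices, so the decomposition has width 1, which upper-bounds the treewidth. Any graph with an edge has treewidth ≥ 1, and G has the edge 1–2. The upper and lower bounds meet at 1, so that is the treewidth.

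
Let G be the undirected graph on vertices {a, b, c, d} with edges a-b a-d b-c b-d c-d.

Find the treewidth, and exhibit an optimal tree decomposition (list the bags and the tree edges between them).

The largest bag has 3 vertices, giving width 2; this decomposition certifies tw(G) ≤ 2. On the other hand G contains the 3-clique {b, c, d}. A clique must lie in a single bag of any decomposition, so no decomposition can have width below 2. Therefore the treewidth is 2.

Treewidth 2.
Bags: B1 = {b, c, d}  B2 = {a, b, d}
Tree: B1–B2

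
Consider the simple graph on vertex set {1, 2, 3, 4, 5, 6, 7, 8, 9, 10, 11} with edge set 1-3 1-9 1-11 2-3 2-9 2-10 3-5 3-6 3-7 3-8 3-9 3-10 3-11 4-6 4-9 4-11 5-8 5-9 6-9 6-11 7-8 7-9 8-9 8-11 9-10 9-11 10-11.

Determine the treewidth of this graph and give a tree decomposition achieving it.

Treewidth 3.
Bags: B1 = {4, 6, 9, 11}  B2 = {3, 6, 9, 11}  B3 = {3, 9, 10, 11}  B4 = {1, 3, 9, 11}  B5 = {3, 8, 9, 11}  B6 = {2, 3, 9, 10}  B7 = {3, 7, 8, 9}  B8 = {3, 5, 8, 9}
Tree: B1–B2, B2–B3, B2–B4, B4–B5, B3–B6, B5–B7, B7–B8

The largest bag has 4 vertices, giving width 3; this decomposition certifies tw(G) ≤ 3. For the lower bound, the 4 vertices {2, 3, 9, 10} are pairwise adjacent, and any tree decomposition puts a clique entirely inside one bag — forcing width ≥ 3. Combining the bounds, tw(G) = 3.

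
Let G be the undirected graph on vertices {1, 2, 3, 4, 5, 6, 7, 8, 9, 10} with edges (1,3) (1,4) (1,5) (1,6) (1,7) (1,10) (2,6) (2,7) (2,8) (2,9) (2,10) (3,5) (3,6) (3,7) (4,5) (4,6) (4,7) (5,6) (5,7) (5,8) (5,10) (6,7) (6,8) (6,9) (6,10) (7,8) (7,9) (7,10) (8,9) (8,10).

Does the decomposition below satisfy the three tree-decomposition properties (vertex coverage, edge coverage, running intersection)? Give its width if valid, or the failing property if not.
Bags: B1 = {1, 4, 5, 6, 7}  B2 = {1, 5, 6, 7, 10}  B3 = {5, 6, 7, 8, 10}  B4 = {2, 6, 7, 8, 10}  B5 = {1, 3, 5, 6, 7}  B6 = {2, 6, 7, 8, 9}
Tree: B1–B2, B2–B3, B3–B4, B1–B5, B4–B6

Every vertex of G appears in some bag (union = {1, 2, 3, 4, 5, 6, 7, 8, 9, 10}); every edge is covered by a bag; and for each vertex v the set of bags containing v is connected in the bag tree. The decomposition is therefore valid. The largest bag has 5 vertices, so the width is 4.

Yes; width 4.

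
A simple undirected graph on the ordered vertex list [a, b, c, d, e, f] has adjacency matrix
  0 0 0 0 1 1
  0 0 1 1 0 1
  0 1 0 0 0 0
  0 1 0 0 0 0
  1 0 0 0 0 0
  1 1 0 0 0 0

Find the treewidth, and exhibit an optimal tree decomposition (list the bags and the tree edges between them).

The largest bag has 2 vertices, giving width 1; this decomposition certifies tw(G) ≤ 1. G has an edge, so its treewidth is at least 1. Therefore the treewidth is 1.

Treewidth 1.
One optimal decomposition is:
Bags: B1 = {b, f}  B2 = {a, f}  B3 = {a, e}  B4 = {b, d}  B5 = {b, c}
Tree: B1–B2, B2–B3, B1–B4, B4–B5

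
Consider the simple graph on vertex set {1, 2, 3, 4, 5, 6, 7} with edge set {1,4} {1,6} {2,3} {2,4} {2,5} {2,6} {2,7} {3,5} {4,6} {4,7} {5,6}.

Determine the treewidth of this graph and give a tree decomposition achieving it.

Every bag has size at most 3, so the width is 3 − 1 = 2 and tw(G) ≤ 2. For the lower bound, the 3 vertices {1, 4, 6} are pairwise adjacent, and any tree decomposition puts a clique entirely inside one bag — forcing width ≥ 2. Combining the bounds, tw(G) = 2.

Treewidth 2.
One optimal decomposition is:
Bags: B1 = {2, 4, 6}  B2 = {2, 5, 6}  B3 = {2, 4, 7}  B4 = {1, 4, 6}  B5 = {2, 3, 5}
Tree: B1–B2, B1–B3, B1–B4, B2–B5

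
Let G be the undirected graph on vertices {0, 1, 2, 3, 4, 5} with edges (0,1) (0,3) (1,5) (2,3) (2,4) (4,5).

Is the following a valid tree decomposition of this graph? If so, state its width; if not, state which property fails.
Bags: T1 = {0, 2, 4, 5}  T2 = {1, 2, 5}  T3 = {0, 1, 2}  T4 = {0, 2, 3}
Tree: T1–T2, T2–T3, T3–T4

No — bags containing vertex 0 are not connected in the tree.

A tree decomposition must satisfy three properties: every vertex lies in some bag; for every edge, both endpoints lie together in some bag; and for every vertex, the bags containing it form a connected subtree. Here bags containing vertex 0 are not connected in the tree, so the decomposition is invalid.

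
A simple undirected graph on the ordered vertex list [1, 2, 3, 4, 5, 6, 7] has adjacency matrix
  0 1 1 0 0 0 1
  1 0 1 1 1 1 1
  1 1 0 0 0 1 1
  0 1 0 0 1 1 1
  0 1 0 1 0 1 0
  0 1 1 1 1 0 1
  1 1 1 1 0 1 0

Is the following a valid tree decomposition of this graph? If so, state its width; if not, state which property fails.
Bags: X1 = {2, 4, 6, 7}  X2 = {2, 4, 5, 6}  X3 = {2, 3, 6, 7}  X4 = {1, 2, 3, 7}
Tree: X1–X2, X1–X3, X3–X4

Yes; width 3.

Checking the three conditions: (i) the bags cover all of {1, 2, 3, 4, 5, 6, 7}; (ii) for each edge, some bag contains both endpoints; (iii) the bags containing any fixed vertex form a subtree. All hold, so the decomposition is valid with width 4 − 1 = 3.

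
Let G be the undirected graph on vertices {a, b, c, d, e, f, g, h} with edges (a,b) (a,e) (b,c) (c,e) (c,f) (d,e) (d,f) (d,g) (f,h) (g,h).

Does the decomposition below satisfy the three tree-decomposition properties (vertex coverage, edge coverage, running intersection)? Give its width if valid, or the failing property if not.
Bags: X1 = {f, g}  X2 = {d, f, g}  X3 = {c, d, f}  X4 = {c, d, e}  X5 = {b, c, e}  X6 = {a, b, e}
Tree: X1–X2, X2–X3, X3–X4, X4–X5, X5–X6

No — vertex h appears in no bag.

A tree decomposition must satisfy three properties: every vertex lies in some bag; for every edge, both endpoints lie together in some bag; and for every vertex, the bags containing it form a connected subtree. Here vertex h appears in no bag, so the decomposition is invalid.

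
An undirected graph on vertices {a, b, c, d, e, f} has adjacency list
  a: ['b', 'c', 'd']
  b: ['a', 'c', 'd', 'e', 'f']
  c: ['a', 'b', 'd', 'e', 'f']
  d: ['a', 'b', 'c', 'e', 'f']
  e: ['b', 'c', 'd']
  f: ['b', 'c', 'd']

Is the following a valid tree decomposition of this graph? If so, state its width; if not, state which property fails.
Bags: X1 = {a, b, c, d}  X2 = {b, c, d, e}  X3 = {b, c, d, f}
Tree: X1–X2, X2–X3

Yes; width 3.

Vertex coverage: the bags together contain {a, b, c, d, e, f}, the full vertex set. Edge coverage: each edge of G has both endpoints in at least one bag. Running intersection: for every vertex, the bags containing it form a connected subtree. All three properties hold, so this is a valid tree decomposition of width max|bag| − 1 = 3, and hence tw(G) ≤ 3.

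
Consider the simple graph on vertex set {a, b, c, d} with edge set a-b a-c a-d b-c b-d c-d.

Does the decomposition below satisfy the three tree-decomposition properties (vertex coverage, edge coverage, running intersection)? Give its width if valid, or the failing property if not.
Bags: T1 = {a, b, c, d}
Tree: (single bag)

Every vertex of G appears in some bag (union = {a, b, c, d}); every edge is covered by a bag; and for each vertex v the set of bags containing v is connected in the bag tree. The decomposition is therefore valid. The largest bag has 4 vertices, so the width is 3.

Yes; width 3.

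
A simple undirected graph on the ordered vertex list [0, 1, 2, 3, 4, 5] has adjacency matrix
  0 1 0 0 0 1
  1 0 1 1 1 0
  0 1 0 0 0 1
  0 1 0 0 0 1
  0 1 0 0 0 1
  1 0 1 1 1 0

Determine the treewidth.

2

A width-2 tree decomposition is:
Bags: B1 = {1, 2, 5}  B2 = {1, 4, 5}  B3 = {1, 3, 5}  B4 = {0, 1, 5}
Tree: B1–B2, B2–B3, B3–B4
The largest bag has 3 vertices, giving width 2; this decomposition certifies tw(G) ≤ 2. For the lower bound, G contains the cycle 1–2–5–4–1, so G is not a forest; only forests have treewidth ≤ 1, hence tw(G) ≥ 2. Therefore the treewidth is 2.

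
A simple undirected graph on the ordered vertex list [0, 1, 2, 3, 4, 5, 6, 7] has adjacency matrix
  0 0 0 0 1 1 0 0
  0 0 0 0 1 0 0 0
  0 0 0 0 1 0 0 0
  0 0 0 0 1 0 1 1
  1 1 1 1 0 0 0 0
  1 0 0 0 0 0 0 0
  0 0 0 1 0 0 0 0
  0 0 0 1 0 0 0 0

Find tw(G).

1

A width-1 tree decomposition is:
Bags: B1 = {0, 4}  B2 = {3, 4}  B3 = {1, 4}  B4 = {3, 7}  B5 = {2, 4}  B6 = {3, 6}  B7 = {0, 5}
Tree: B1–B2, B1–B3, B2–B4, B2–B5, B4–B6, B1–B7
Each bag holds 2 vertices, so the decomposition has width 1, which upper-bounds the treewidth. Any graph with an edge has treewidth ≥ 1, and G has the edge 0–4. The upper and lower bounds meet at 1, so that is the treewidth.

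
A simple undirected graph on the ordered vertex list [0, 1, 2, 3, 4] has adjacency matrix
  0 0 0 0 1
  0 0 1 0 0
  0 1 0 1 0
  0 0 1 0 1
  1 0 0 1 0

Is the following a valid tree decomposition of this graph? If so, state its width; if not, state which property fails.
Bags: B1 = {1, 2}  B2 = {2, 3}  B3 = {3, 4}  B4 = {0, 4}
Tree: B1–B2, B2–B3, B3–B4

Vertex coverage: the bags together contain {0, 1, 2, 3, 4}, the full vertex set. Edge coverage: each edge of G has both endpoints in at least one bag. Running intersection: for every vertex, the bags containing it form a connected subtree. All three properties hold, so this is a valid tree decomposition of width max|bag| − 1 = 1, and hence tw(G) ≤ 1.

Yes; width 1.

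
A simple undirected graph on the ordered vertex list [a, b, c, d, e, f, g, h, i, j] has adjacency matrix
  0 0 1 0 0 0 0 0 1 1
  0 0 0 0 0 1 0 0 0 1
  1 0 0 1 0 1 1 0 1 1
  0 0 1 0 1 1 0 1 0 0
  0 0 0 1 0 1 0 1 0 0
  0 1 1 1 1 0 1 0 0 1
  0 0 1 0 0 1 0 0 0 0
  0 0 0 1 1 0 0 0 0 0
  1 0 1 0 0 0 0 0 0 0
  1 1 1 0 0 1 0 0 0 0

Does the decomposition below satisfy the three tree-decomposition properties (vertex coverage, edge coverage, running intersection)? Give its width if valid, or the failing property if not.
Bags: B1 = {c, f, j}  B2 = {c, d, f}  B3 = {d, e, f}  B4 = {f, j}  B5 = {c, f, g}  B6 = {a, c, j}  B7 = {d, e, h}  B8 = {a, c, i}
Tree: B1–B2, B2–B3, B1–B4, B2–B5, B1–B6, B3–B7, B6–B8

No — vertex b appears in no bag.

A tree decomposition must satisfy three properties: every vertex lies in some bag; for every edge, both endpoints lie together in some bag; and for every vertex, the bags containing it form a connected subtree. Here vertex b appears in no bag, so the decomposition is invalid.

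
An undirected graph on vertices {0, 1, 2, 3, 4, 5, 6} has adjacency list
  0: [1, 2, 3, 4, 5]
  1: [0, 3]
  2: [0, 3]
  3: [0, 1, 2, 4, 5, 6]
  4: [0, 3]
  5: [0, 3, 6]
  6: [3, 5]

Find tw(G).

2

A width-2 tree decomposition is:
Bags: B1 = {0, 2, 3}  B2 = {0, 3, 5}  B3 = {0, 3, 4}  B4 = {0, 1, 3}  B5 = {3, 5, 6}
Tree: B1–B2, B2–B3, B2–B4, B2–B5
Every bag has size at most 3, so the width is 3 − 1 = 2 and tw(G) ≤ 2. On the other hand G contains the 3-clique {0, 1, 3}. A clique must lie in a single bag of any decomposition, so no decomposition can have width below 2. Hence tw(G) = 2 exactly.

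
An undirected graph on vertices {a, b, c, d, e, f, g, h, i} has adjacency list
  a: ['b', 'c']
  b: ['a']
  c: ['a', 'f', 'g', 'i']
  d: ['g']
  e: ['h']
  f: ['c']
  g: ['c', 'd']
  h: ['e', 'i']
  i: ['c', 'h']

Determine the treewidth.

1

A width-1 tree decomposition is:
Bags: B1 = {c, g}  B2 = {c, i}  B3 = {a, c}  B4 = {c, f}  B5 = {h, i}  B6 = {a, b}  B7 = {d, g}  B8 = {e, h}
Tree: B1–B2, B2–B3, B3–B4, B2–B5, B3–B6, B1–B7, B5–B8
The largest bag has 2 vertices, giving width 1; this decomposition certifies tw(G) ≤ 1. Any graph with an edge has treewidth ≥ 1, and G has the edge c–g. The upper and lower bounds meet at 1, so that is the treewidth.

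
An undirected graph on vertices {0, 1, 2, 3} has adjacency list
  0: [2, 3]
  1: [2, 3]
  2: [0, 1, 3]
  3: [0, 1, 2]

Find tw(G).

A width-2 tree decomposition is:
Bags: B1 = {0, 2, 3}  B2 = {1, 2, 3}
Tree: B1–B2
Every bag has size at most 3, so the width is 3 − 1 = 2 and tw(G) ≤ 2. On the other hand G contains the 3-clique {0, 2, 3}. A clique must lie in a single bag of any decomposition, so no decomposition can have width below 2. Therefore the treewidth is 2.

2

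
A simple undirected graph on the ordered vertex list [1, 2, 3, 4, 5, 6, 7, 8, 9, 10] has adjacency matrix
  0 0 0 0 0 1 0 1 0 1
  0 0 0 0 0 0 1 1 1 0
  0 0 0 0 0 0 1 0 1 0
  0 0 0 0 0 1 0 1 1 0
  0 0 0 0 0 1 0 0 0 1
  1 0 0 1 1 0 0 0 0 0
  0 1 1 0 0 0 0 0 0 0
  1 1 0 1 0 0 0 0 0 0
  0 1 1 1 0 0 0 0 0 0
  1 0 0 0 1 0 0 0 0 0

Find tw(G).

A width-2 tree decomposition is:
Bags: B1 = {5, 6, 10}  B2 = {1, 6, 10}  B3 = {1, 4, 6}  B4 = {1, 4, 8}  B5 = {4, 8, 9}  B6 = {2, 8, 9}  B7 = {2, 3, 9}  B8 = {2, 3, 7}
Tree: B1–B2, B2–B3, B3–B4, B4–B5, B5–B6, B6–B7, B7–B8
Every bag has size at most 3, so the width is 3 − 1 = 2 and tw(G) ≤ 2. For the lower bound, G contains the cycle 5–10–1–6–5, so G is not a forest; only forests have treewidth ≤ 1, hence tw(G) ≥ 2. Combining the bounds, tw(G) = 2.

2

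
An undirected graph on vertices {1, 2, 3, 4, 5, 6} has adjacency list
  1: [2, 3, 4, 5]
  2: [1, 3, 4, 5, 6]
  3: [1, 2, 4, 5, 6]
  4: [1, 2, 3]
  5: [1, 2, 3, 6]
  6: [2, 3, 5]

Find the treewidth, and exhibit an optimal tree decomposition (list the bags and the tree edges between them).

The largest bag has 4 vertices, giving width 3; this decomposition certifies tw(G) ≤ 3. For the lower bound, the 4 vertices {1, 2, 3, 4} are pairwise adjacent, and any tree decomposition puts a clique entirely inside one bag — forcing width ≥ 3. Therefore the treewidth is 3.

Treewidth 3.
Bags: B1 = {1, 2, 3, 4}  B2 = {1, 2, 3, 5}  B3 = {2, 3, 5, 6}
Tree: B1–B2, B2–B3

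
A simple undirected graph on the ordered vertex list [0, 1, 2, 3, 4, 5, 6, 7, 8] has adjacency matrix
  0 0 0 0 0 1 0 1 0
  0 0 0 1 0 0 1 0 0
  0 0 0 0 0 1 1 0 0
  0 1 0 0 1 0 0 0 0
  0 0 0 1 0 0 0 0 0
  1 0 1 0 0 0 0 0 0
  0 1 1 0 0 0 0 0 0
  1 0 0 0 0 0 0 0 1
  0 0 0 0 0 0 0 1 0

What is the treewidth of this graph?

A width-1 tree decomposition is:
Bags: B1 = {7, 8}  B2 = {0, 7}  B3 = {0, 5}  B4 = {2, 5}  B5 = {2, 6}  B6 = {1, 6}  B7 = {1, 3}  B8 = {3, 4}
Tree: B1–B2, B2–B3, B3–B4, B4–B5, B5–B6, B6–B7, B7–B8
Every bag has size at most 2, so the width is 2 − 1 = 1 and tw(G) ≤ 1. Since G has at least one edge (e.g. 8–7), it is not an edgeless graph, so tw(G) ≥ 1. Therefore the treewidth is 1.

1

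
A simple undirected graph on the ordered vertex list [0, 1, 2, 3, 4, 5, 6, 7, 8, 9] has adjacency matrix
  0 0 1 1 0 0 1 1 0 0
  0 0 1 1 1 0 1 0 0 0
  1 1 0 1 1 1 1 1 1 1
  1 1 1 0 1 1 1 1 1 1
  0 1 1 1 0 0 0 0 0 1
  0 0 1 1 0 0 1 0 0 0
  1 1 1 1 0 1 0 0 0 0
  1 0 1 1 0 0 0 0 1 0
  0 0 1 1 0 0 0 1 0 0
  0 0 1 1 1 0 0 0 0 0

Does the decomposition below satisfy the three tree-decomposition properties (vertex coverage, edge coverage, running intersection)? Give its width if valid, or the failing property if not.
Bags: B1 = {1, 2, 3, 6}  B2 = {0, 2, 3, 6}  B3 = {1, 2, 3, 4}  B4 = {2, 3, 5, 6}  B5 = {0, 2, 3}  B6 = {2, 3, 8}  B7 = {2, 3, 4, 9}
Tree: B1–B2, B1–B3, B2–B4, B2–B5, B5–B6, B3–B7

A tree decomposition must satisfy three properties: every vertex lies in some bag; for every edge, both endpoints lie together in some bag; and for every vertex, the bags containing it form a connected subtree. Here vertex 7 appears in no bag, so the decomposition is invalid.

No — vertex 7 appears in no bag.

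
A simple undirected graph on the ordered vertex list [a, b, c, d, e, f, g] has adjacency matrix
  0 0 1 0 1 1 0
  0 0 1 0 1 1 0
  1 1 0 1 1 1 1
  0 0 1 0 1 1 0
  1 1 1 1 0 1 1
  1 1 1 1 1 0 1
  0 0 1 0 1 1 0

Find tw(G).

A width-3 tree decomposition is:
Bags: B1 = {a, c, e, f}  B2 = {b, c, e, f}  B3 = {c, e, f, g}  B4 = {c, d, e, f}
Tree: B1–B2, B2–B3, B1–B4
Each bag holds 4 vertices, so the decomposition has width 3, which upper-bounds the treewidth. On the other hand G contains the 4-clique {c, d, e, f}. A clique must lie in a single bag of any decomposition, so no decomposition can have width below 3. The upper and lower bounds meet at 3, so that is the treewidth.

3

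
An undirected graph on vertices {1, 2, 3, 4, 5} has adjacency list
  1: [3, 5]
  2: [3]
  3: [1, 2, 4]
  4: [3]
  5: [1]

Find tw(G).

A width-1 tree decomposition is:
Bags: B1 = {2, 3}  B2 = {1, 3}  B3 = {3, 4}  B4 = {1, 5}
Tree: B1–B2, B2–B3, B2–B4
Each bag holds 2 vertices, so the decomposition has width 1, which upper-bounds the treewidth. Any graph with an edge has treewidth ≥ 1, and G has the edge 2–3. The upper and lower bounds meet at 1, so that is the treewidth.

1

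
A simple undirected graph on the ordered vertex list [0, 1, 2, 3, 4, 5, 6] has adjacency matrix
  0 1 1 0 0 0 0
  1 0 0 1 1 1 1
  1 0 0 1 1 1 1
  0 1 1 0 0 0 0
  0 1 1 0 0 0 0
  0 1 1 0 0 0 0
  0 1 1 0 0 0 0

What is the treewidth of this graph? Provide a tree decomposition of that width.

The largest bag has 3 vertices, giving width 2; this decomposition certifies tw(G) ≤ 2. The edges 2–6–1–0–2 form a cycle, so G is not a tree and its treewidth is at least 2. Hence tw(G) = 2 exactly.

Treewidth 2.
One such decomposition:
Bags: B1 = {1, 2, 6}  B2 = {0, 1, 2}  B3 = {1, 2, 4}  B4 = {1, 2, 3}  B5 = {1, 2, 5}
Tree: B1–B2, B2–B3, B3–B4, B4–B5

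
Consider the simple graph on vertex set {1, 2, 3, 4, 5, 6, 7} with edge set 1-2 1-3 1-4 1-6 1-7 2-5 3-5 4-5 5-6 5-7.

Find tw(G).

A width-2 tree decomposition is:
Bags: B1 = {1, 5, 7}  B2 = {1, 3, 5}  B3 = {1, 5, 6}  B4 = {1, 2, 5}  B5 = {1, 4, 5}
Tree: B1–B2, B2–B3, B3–B4, B4–B5
Every bag has size at most 3, so the width is 3 − 1 = 2 and tw(G) ≤ 2. Since 5–7–1–3–5 is a cycle in G, G is not acyclic. Forests are exactly the graphs of treewidth ≤ 1, so tw(G) ≥ 2. Combining the bounds, tw(G) = 2.

2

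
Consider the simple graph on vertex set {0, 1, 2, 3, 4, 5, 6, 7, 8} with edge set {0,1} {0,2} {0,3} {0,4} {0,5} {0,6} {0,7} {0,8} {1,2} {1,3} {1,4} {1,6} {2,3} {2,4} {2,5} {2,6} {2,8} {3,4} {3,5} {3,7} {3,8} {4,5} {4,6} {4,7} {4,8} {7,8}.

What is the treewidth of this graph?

A width-4 tree decomposition is:
Bags: B1 = {0, 2, 3, 4, 8}  B2 = {0, 2, 3, 4, 5}  B3 = {0, 1, 2, 3, 4}  B4 = {0, 1, 2, 4, 6}  B5 = {0, 3, 4, 7, 8}
Tree: B1–B2, B1–B3, B3–B4, B1–B5
Every bag has size at most 5, so the width is 5 − 1 = 4 and tw(G) ≤ 4. On the other hand G contains the 5-clique {0, 2, 3, 4, 8}. A clique must lie in a single bag of any decomposition, so no decomposition can have width below 4. Combining the bounds, tw(G) = 4.

4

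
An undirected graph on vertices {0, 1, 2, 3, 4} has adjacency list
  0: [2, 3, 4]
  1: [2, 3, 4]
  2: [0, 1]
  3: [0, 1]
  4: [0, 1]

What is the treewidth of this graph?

A width-2 tree decomposition is:
Bags: B1 = {0, 1, 3}  B2 = {0, 1, 2}  B3 = {0, 1, 4}
Tree: B1–B2, B2–B3
The largest bag has 3 vertices, giving width 2; this decomposition certifies tw(G) ≤ 2. Since 1–3–0–2–1 is a cycle in G, G is not acyclic. Forests are exactly the graphs of treewidth ≤ 1, so tw(G) ≥ 2. Hence tw(G) = 2 exactly.

2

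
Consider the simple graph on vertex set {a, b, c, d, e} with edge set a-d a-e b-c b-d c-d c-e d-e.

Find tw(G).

2

A width-2 tree decomposition is:
Bags: B1 = {a, d, e}  B2 = {c, d, e}  B3 = {b, c, d}
Tree: B1–B2, B2–B3
The largest bag has 3 vertices, giving width 2; this decomposition certifies tw(G) ≤ 2. For the lower bound, the 3 vertices {c, d, e} are pairwise adjacent, and any tree decomposition puts a clique entirely inside one bag — forcing width ≥ 2. Combining the bounds, tw(G) = 2.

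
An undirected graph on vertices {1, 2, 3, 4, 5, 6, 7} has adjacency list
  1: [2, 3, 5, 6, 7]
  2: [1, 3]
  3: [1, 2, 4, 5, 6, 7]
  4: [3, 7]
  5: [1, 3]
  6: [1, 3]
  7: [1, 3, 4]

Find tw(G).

A width-2 tree decomposition is:
Bags: B1 = {1, 3, 7}  B2 = {1, 2, 3}  B3 = {1, 3, 6}  B4 = {1, 3, 5}  B5 = {3, 4, 7}
Tree: B1–B2, B2–B3, B3–B4, B1–B5
Every bag has size at most 3, so the width is 3 − 1 = 2 and tw(G) ≤ 2. For the lower bound, the 3 vertices {1, 2, 3} are pairwise adjacent, and any tree decomposition puts a clique entirely inside one bag — forcing width ≥ 2. The upper and lower bounds meet at 2, so that is the treewidth.

2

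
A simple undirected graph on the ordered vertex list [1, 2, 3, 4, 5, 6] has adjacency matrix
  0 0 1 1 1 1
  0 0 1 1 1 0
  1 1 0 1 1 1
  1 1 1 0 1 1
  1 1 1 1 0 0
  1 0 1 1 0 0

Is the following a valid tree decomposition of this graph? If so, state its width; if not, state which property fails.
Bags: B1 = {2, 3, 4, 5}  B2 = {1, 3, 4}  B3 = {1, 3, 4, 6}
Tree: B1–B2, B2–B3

No — edge (5,1) lies in no bag.

A tree decomposition must satisfy three properties: every vertex lies in some bag; for every edge, both endpoints lie together in some bag; and for every vertex, the bags containing it form a connected subtree. Here edge (5,1) lies in no bag, so the decomposition is invalid.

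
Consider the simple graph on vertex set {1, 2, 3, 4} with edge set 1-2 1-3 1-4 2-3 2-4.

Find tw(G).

A width-2 tree decomposition is:
Bags: B1 = {1, 2, 3}  B2 = {1, 2, 4}
Tree: B1–B2
Every bag has size at most 3, so the width is 3 − 1 = 2 and tw(G) ≤ 2. On the other hand G contains the 3-clique {1, 2, 3}. A clique must lie in a single bag of any decomposition, so no decomposition can have width below 2. Combining the bounds, tw(G) = 2.

2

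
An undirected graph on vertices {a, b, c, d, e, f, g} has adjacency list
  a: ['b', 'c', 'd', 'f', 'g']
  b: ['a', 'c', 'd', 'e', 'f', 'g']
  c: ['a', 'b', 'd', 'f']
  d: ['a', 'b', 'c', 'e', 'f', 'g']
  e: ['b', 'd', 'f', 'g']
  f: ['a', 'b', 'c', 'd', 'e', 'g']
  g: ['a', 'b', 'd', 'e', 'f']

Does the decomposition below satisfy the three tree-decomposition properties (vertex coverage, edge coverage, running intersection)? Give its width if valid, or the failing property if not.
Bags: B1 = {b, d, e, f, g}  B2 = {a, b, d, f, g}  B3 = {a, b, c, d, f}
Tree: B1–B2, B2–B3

Every vertex of G appears in some bag (union = {a, b, c, d, e, f, g}); every edge is covered by a bag; and for each vertex v the set of bags containing v is connected in the bag tree. The decomposition is therefore valid. The largest bag has 5 vertices, so the width is 4.

Yes; width 4.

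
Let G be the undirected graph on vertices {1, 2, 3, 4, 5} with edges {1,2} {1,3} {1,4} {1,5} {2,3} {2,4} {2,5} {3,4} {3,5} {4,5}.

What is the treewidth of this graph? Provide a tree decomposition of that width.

Treewidth 4.
Bags: B1 = {1, 2, 3, 4, 5}
Tree: (single bag)

A single bag containing all 5 vertices is trivially a valid decomposition of width 4. Conversely, {1, 2, 3, 4, 5} is a clique of size 5, and the vertices of any clique must share a bag in every tree decomposition; so some bag has ≥ 5 vertices and tw(G) ≥ 4. Hence tw(G) = 4 exactly.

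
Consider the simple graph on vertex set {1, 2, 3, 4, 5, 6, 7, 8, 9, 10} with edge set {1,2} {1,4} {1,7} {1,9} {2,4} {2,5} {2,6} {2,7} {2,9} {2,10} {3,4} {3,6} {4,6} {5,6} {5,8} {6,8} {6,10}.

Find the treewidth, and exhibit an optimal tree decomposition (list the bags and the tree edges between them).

Treewidth 2.
One such decomposition:
Bags: B1 = {2, 5, 6}  B2 = {2, 4, 6}  B3 = {5, 6, 8}  B4 = {1, 2, 4}  B5 = {1, 2, 7}  B6 = {1, 2, 9}  B7 = {2, 6, 10}  B8 = {3, 4, 6}
Tree: B1–B2, B1–B3, B2–B4, B4–B5, B4–B6, B2–B7, B2–B8

The largest bag has 3 vertices, giving width 2; this decomposition certifies tw(G) ≤ 2. Conversely, {5, 6, 8} is a clique of size 3, and the vertices of any clique must share a bag in every tree decomposition; so some bag has ≥ 3 vertices and tw(G) ≥ 2. The upper and lower bounds meet at 2, so that is the treewidth.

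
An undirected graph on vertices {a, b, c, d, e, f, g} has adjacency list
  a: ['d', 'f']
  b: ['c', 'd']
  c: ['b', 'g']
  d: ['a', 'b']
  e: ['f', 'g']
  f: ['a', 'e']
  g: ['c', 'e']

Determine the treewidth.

A width-2 tree decomposition is:
Bags: B1 = {c, e, g}  B2 = {b, c, e}  B3 = {b, d, e}  B4 = {a, d, e}  B5 = {a, e, f}
Tree: B1–B2, B2–B3, B3–B4, B4–B5
Every bag has size at most 3, so the width is 3 − 1 = 2 and tw(G) ≤ 2. For the lower bound, G contains the cycle e–g–c–b–d–a–f–e, so G is not a forest; only forests have treewidth ≤ 1, hence tw(G) ≥ 2. The upper and lower bounds meet at 2, so that is the treewidth.

2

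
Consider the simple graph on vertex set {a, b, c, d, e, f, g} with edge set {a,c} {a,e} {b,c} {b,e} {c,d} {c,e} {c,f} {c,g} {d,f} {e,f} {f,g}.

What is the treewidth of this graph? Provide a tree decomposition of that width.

Treewidth 2.
One such decomposition:
Bags: B1 = {c, e, f}  B2 = {a, c, e}  B3 = {c, d, f}  B4 = {c, f, g}  B5 = {b, c, e}
Tree: B1–B2, B1–B3, B3–B4, B1–B5

Each bag holds 3 vertices, so the decomposition has width 2, which upper-bounds the treewidth. Conversely, {a, c, e} is a clique of size 3, and the vertices of any clique must share a bag in every tree decomposition; so some bag has ≥ 3 vertices and tw(G) ≥ 2. Hence tw(G) = 2 exactly.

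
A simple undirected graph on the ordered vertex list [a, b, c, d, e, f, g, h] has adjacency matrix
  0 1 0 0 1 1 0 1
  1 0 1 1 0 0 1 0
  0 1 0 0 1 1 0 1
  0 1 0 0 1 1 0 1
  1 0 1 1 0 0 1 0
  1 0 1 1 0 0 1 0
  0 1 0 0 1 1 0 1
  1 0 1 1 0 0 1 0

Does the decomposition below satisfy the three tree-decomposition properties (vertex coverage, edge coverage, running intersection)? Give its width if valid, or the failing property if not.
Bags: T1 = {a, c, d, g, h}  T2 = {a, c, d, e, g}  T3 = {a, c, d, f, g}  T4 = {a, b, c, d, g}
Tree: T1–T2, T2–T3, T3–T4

Yes; width 4.

Every vertex of G appears in some bag (union = {a, b, c, d, e, f, g, h}); every edge is covered by a bag; and for each vertex v the set of bags containing v is connected in the bag tree. The decomposition is therefore valid. The largest bag has 5 vertices, so the width is 4.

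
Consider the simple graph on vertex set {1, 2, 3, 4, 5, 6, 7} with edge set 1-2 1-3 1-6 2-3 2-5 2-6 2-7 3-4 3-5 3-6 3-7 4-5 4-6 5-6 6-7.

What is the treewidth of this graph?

A width-3 tree decomposition is:
Bags: B1 = {2, 3, 5, 6}  B2 = {1, 2, 3, 6}  B3 = {3, 4, 5, 6}  B4 = {2, 3, 6, 7}
Tree: B1–B2, B1–B3, B1–B4
Every bag has size at most 4, so the width is 4 − 1 = 3 and tw(G) ≤ 3. For the lower bound, the 4 vertices {1, 2, 3, 6} are pairwise adjacent, and any tree decomposition puts a clique entirely inside one bag — forcing width ≥ 3. Therefore the treewidth is 3.

3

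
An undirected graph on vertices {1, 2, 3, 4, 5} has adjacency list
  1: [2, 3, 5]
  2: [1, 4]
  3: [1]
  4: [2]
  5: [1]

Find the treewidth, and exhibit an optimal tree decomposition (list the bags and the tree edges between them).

Every bag has size at most 2, so the width is 2 − 1 = 1 and tw(G) ≤ 1. G has an edge, so its treewidth is at least 1. Combining the bounds, tw(G) = 1.

Treewidth 1.
One optimal decomposition is:
Bags: B1 = {1, 3}  B2 = {1, 2}  B3 = {2, 4}  B4 = {1, 5}
Tree: B1–B2, B2–B3, B2–B4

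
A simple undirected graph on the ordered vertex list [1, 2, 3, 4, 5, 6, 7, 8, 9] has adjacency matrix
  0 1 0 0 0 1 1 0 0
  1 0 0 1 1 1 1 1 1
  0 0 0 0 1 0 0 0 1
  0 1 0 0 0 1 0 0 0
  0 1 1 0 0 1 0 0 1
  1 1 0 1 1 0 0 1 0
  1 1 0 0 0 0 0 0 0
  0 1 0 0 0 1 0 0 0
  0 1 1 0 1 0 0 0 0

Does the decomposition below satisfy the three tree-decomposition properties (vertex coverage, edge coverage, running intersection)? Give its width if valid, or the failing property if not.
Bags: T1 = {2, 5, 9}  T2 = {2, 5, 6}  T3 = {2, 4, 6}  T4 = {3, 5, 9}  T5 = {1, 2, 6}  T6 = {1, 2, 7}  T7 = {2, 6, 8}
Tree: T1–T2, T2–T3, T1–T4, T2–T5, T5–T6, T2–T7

Yes; width 2.

Every vertex of G appears in some bag (union = {1, 2, 3, 4, 5, 6, 7, 8, 9}); every edge is covered by a bag; and for each vertex v the set of bags containing v is connected in the bag tree. The decomposition is therefore valid. The largest bag has 3 vertices, so the width is 2.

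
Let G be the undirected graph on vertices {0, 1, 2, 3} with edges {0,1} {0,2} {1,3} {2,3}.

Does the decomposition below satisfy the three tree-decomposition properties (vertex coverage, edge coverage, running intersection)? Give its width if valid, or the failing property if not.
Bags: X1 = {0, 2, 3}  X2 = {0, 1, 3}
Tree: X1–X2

Vertex coverage: the bags together contain {0, 1, 2, 3}, the full vertex set. Edge coverage: each edge of G has both endpoints in at least one bag. Running intersection: for every vertex, the bags containing it form a connected subtree. All three properties hold, so this is a valid tree decomposition of width max|bag| − 1 = 2, and hence tw(G) ≤ 2.

Yes; width 2.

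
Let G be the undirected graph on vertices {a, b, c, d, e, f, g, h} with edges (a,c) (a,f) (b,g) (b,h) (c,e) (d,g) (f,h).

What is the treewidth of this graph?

A width-1 tree decomposition is:
Bags: B1 = {d, g}  B2 = {b, g}  B3 = {b, h}  B4 = {f, h}  B5 = {a, f}  B6 = {a, c}  B7 = {c, e}
Tree: B1–B2, B2–B3, B3–B4, B4–B5, B5–B6, B6–B7
Every bag has size at most 2, so the width is 2 − 1 = 1 and tw(G) ≤ 1. Any graph with an edge has treewidth ≥ 1, and G has the edge d–g. Therefore the treewidth is 1.

1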